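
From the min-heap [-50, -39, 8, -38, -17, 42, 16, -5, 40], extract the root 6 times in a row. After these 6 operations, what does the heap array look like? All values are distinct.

extract-min #1 returns -50:
  remove root -50; move last element 40 to root → [40, -39, 8, -38, -17, 42, 16, -5]
  40 vs smaller child -39 at index 1, swap → [-39, 40, 8, -38, -17, 42, 16, -5]
  40 vs smaller child -38 at index 3, swap → [-39, -38, 8, 40, -17, 42, 16, -5]
  40 vs only child -5 at index 7, swap → [-39, -38, 8, -5, -17, 42, 16, 40]
extract-min #2 returns -39:
  remove root -39; move last element 40 to root → [40, -38, 8, -5, -17, 42, 16]
  40 vs smaller child -38 at index 1, swap → [-38, 40, 8, -5, -17, 42, 16]
  40 vs smaller child -17 at index 4, swap → [-38, -17, 8, -5, 40, 42, 16]
extract-min #3 returns -38:
  remove root -38; move last element 16 to root → [16, -17, 8, -5, 40, 42]
  16 vs smaller child -17 at index 1, swap → [-17, 16, 8, -5, 40, 42]
  16 vs smaller child -5 at index 3, swap → [-17, -5, 8, 16, 40, 42]
extract-min #4 returns -17:
  remove root -17; move last element 42 to root → [42, -5, 8, 16, 40]
  42 vs smaller child -5 at index 1, swap → [-5, 42, 8, 16, 40]
  42 vs smaller child 16 at index 3, swap → [-5, 16, 8, 42, 40]
extract-min #5 returns -5:
  remove root -5; move last element 40 to root → [40, 16, 8, 42]
  40 vs smaller child 8 at index 2, swap → [8, 16, 40, 42]
extract-min #6 returns 8:
  remove root 8; move last element 42 to root → [42, 16, 40]
  42 vs smaller child 16 at index 1, swap → [16, 42, 40]

[16, 42, 40]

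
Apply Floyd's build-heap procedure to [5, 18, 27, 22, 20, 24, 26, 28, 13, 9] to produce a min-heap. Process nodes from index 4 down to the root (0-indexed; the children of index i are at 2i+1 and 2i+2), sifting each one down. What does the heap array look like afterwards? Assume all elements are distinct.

sift down from index 4:
  20 vs only child 9 at index 9, swap → [5, 18, 27, 22, 9, 24, 26, 28, 13, 20]
sift down from index 3:
  22 vs smaller child 13 at index 8, swap → [5, 18, 27, 13, 9, 24, 26, 28, 22, 20]
sift down from index 2:
  27 vs smaller child 24 at index 5, swap → [5, 18, 24, 13, 9, 27, 26, 28, 22, 20]
sift down from index 1:
  18 vs smaller child 9 at index 4, swap → [5, 9, 24, 13, 18, 27, 26, 28, 22, 20]
sift down from index 0: already satisfies heap property

[5, 9, 24, 13, 18, 27, 26, 28, 22, 20]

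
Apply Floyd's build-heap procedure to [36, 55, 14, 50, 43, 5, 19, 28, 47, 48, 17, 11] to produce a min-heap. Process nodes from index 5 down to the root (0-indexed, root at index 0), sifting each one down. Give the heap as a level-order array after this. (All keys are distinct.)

[5, 17, 11, 28, 43, 14, 19, 50, 47, 48, 55, 36]

sift down from index 5: already satisfies heap property
sift down from index 4:
  43 vs smaller child 17 at index 10, swap → [36, 55, 14, 50, 17, 5, 19, 28, 47, 48, 43, 11]
sift down from index 3:
  50 vs smaller child 28 at index 7, swap → [36, 55, 14, 28, 17, 5, 19, 50, 47, 48, 43, 11]
sift down from index 2:
  14 vs smaller child 5 at index 5, swap → [36, 55, 5, 28, 17, 14, 19, 50, 47, 48, 43, 11]
  14 vs only child 11 at index 11, swap → [36, 55, 5, 28, 17, 11, 19, 50, 47, 48, 43, 14]
sift down from index 1:
  55 vs smaller child 17 at index 4, swap → [36, 17, 5, 28, 55, 11, 19, 50, 47, 48, 43, 14]
  55 vs smaller child 43 at index 10, swap → [36, 17, 5, 28, 43, 11, 19, 50, 47, 48, 55, 14]
sift down from index 0:
  36 vs smaller child 5 at index 2, swap → [5, 17, 36, 28, 43, 11, 19, 50, 47, 48, 55, 14]
  36 vs smaller child 11 at index 5, swap → [5, 17, 11, 28, 43, 36, 19, 50, 47, 48, 55, 14]
  36 vs only child 14 at index 11, swap → [5, 17, 11, 28, 43, 14, 19, 50, 47, 48, 55, 36]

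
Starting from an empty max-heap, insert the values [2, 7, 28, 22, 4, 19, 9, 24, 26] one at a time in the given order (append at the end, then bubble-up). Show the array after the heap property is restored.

Insert 2:
  append 2 at index 0 → [2] (no swap needed)
Insert 7:
  append 7 at index 1 → [2, 7]
  7 > parent 2 at index 0, swap → [7, 2]
Insert 28:
  append 28 at index 2 → [7, 2, 28]
  28 > parent 7 at index 0, swap → [28, 2, 7]
Insert 22:
  append 22 at index 3 → [28, 2, 7, 22]
  22 > parent 2 at index 1, swap → [28, 22, 7, 2]
Insert 4:
  append 4 at index 4 → [28, 22, 7, 2, 4] (no swap needed)
Insert 19:
  append 19 at index 5 → [28, 22, 7, 2, 4, 19]
  19 > parent 7 at index 2, swap → [28, 22, 19, 2, 4, 7]
Insert 9:
  append 9 at index 6 → [28, 22, 19, 2, 4, 7, 9] (no swap needed)
Insert 24:
  append 24 at index 7 → [28, 22, 19, 2, 4, 7, 9, 24]
  24 > parent 2 at index 3, swap → [28, 22, 19, 24, 4, 7, 9, 2]
  24 > parent 22 at index 1, swap → [28, 24, 19, 22, 4, 7, 9, 2]
Insert 26:
  append 26 at index 8 → [28, 24, 19, 22, 4, 7, 9, 2, 26]
  26 > parent 22 at index 3, swap → [28, 24, 19, 26, 4, 7, 9, 2, 22]
  26 > parent 24 at index 1, swap → [28, 26, 19, 24, 4, 7, 9, 2, 22]

[28, 26, 19, 24, 4, 7, 9, 2, 22]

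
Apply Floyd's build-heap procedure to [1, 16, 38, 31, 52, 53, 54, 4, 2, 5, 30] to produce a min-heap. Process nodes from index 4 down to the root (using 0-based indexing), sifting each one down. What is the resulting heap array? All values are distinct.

[1, 2, 38, 4, 5, 53, 54, 16, 31, 52, 30]

sift down from index 4:
  52 vs smaller child 5 at index 9, swap → [1, 16, 38, 31, 5, 53, 54, 4, 2, 52, 30]
sift down from index 3:
  31 vs smaller child 2 at index 8, swap → [1, 16, 38, 2, 5, 53, 54, 4, 31, 52, 30]
sift down from index 2: already satisfies heap property
sift down from index 1:
  16 vs smaller child 2 at index 3, swap → [1, 2, 38, 16, 5, 53, 54, 4, 31, 52, 30]
  16 vs smaller child 4 at index 7, swap → [1, 2, 38, 4, 5, 53, 54, 16, 31, 52, 30]
sift down from index 0: already satisfies heap property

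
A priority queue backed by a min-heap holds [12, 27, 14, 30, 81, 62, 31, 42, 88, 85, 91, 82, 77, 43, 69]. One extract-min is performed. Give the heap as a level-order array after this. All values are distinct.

[14, 27, 31, 30, 81, 62, 43, 42, 88, 85, 91, 82, 77, 69]

remove root 12; move last element 69 to root → [69, 27, 14, 30, 81, 62, 31, 42, 88, 85, 91, 82, 77, 43]
69 vs smaller child 14 at index 2, swap → [14, 27, 69, 30, 81, 62, 31, 42, 88, 85, 91, 82, 77, 43]
69 vs smaller child 31 at index 6, swap → [14, 27, 31, 30, 81, 62, 69, 42, 88, 85, 91, 82, 77, 43]
69 vs only child 43 at index 13, swap → [14, 27, 31, 30, 81, 62, 43, 42, 88, 85, 91, 82, 77, 69]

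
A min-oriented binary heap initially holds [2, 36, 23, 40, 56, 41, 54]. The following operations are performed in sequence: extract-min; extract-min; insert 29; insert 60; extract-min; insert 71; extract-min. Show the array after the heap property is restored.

extract-min → returns 2:
  remove root 2; move last element 54 to root → [54, 36, 23, 40, 56, 41]
  54 vs smaller child 23 at index 2, swap → [23, 36, 54, 40, 56, 41]
  54 vs only child 41 at index 5, swap → [23, 36, 41, 40, 56, 54]
extract-min → returns 23:
  remove root 23; move last element 54 to root → [54, 36, 41, 40, 56]
  54 vs smaller child 36 at index 1, swap → [36, 54, 41, 40, 56]
  54 vs smaller child 40 at index 3, swap → [36, 40, 41, 54, 56]
insert 29:
  append 29 at index 5 → [36, 40, 41, 54, 56, 29]
  29 < parent 41 at index 2, swap → [36, 40, 29, 54, 56, 41]
  29 < parent 36 at index 0, swap → [29, 40, 36, 54, 56, 41]
insert 60:
  append 60 at index 6 → [29, 40, 36, 54, 56, 41, 60] (no swap needed)
extract-min → returns 29:
  remove root 29; move last element 60 to root → [60, 40, 36, 54, 56, 41]
  60 vs smaller child 36 at index 2, swap → [36, 40, 60, 54, 56, 41]
  60 vs only child 41 at index 5, swap → [36, 40, 41, 54, 56, 60]
insert 71:
  append 71 at index 6 → [36, 40, 41, 54, 56, 60, 71] (no swap needed)
extract-min → returns 36:
  remove root 36; move last element 71 to root → [71, 40, 41, 54, 56, 60]
  71 vs smaller child 40 at index 1, swap → [40, 71, 41, 54, 56, 60]
  71 vs smaller child 54 at index 3, swap → [40, 54, 41, 71, 56, 60]

[40, 54, 41, 71, 56, 60]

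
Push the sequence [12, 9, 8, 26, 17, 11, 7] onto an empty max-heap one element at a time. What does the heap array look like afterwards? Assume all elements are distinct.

Insert 12:
  append 12 at index 0 → [12] (no swap needed)
Insert 9:
  append 9 at index 1 → [12, 9] (no swap needed)
Insert 8:
  append 8 at index 2 → [12, 9, 8] (no swap needed)
Insert 26:
  append 26 at index 3 → [12, 9, 8, 26]
  26 > parent 9 at index 1, swap → [12, 26, 8, 9]
  26 > parent 12 at index 0, swap → [26, 12, 8, 9]
Insert 17:
  append 17 at index 4 → [26, 12, 8, 9, 17]
  17 > parent 12 at index 1, swap → [26, 17, 8, 9, 12]
Insert 11:
  append 11 at index 5 → [26, 17, 8, 9, 12, 11]
  11 > parent 8 at index 2, swap → [26, 17, 11, 9, 12, 8]
Insert 7:
  append 7 at index 6 → [26, 17, 11, 9, 12, 8, 7] (no swap needed)

[26, 17, 11, 9, 12, 8, 7]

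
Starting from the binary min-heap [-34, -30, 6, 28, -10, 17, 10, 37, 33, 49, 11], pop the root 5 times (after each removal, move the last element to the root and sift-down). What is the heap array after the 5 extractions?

[11, 28, 17, 33, 49, 37]

extract-min #1 returns -34:
  remove root -34; move last element 11 to root → [11, -30, 6, 28, -10, 17, 10, 37, 33, 49]
  11 vs smaller child -30 at index 1, swap → [-30, 11, 6, 28, -10, 17, 10, 37, 33, 49]
  11 vs smaller child -10 at index 4, swap → [-30, -10, 6, 28, 11, 17, 10, 37, 33, 49]
extract-min #2 returns -30:
  remove root -30; move last element 49 to root → [49, -10, 6, 28, 11, 17, 10, 37, 33]
  49 vs smaller child -10 at index 1, swap → [-10, 49, 6, 28, 11, 17, 10, 37, 33]
  49 vs smaller child 11 at index 4, swap → [-10, 11, 6, 28, 49, 17, 10, 37, 33]
extract-min #3 returns -10:
  remove root -10; move last element 33 to root → [33, 11, 6, 28, 49, 17, 10, 37]
  33 vs smaller child 6 at index 2, swap → [6, 11, 33, 28, 49, 17, 10, 37]
  33 vs smaller child 10 at index 6, swap → [6, 11, 10, 28, 49, 17, 33, 37]
extract-min #4 returns 6:
  remove root 6; move last element 37 to root → [37, 11, 10, 28, 49, 17, 33]
  37 vs smaller child 10 at index 2, swap → [10, 11, 37, 28, 49, 17, 33]
  37 vs smaller child 17 at index 5, swap → [10, 11, 17, 28, 49, 37, 33]
extract-min #5 returns 10:
  remove root 10; move last element 33 to root → [33, 11, 17, 28, 49, 37]
  33 vs smaller child 11 at index 1, swap → [11, 33, 17, 28, 49, 37]
  33 vs smaller child 28 at index 3, swap → [11, 28, 17, 33, 49, 37]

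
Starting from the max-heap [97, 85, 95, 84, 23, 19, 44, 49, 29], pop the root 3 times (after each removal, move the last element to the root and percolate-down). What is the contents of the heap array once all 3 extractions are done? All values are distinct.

extract-max #1 returns 97:
  remove root 97; move last element 29 to root → [29, 85, 95, 84, 23, 19, 44, 49]
  29 vs larger child 95 at index 2, swap → [95, 85, 29, 84, 23, 19, 44, 49]
  29 vs larger child 44 at index 6, swap → [95, 85, 44, 84, 23, 19, 29, 49]
extract-max #2 returns 95:
  remove root 95; move last element 49 to root → [49, 85, 44, 84, 23, 19, 29]
  49 vs larger child 85 at index 1, swap → [85, 49, 44, 84, 23, 19, 29]
  49 vs larger child 84 at index 3, swap → [85, 84, 44, 49, 23, 19, 29]
extract-max #3 returns 85:
  remove root 85; move last element 29 to root → [29, 84, 44, 49, 23, 19]
  29 vs larger child 84 at index 1, swap → [84, 29, 44, 49, 23, 19]
  29 vs larger child 49 at index 3, swap → [84, 49, 44, 29, 23, 19]

[84, 49, 44, 29, 23, 19]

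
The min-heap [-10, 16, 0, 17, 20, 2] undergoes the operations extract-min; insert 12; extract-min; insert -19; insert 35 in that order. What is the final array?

[-19, 16, 2, 17, 20, 12, 35]

extract-min → returns -10:
  remove root -10; move last element 2 to root → [2, 16, 0, 17, 20]
  2 vs smaller child 0 at index 2, swap → [0, 16, 2, 17, 20]
insert 12:
  append 12 at index 5 → [0, 16, 2, 17, 20, 12] (no swap needed)
extract-min → returns 0:
  remove root 0; move last element 12 to root → [12, 16, 2, 17, 20]
  12 vs smaller child 2 at index 2, swap → [2, 16, 12, 17, 20]
insert -19:
  append -19 at index 5 → [2, 16, 12, 17, 20, -19]
  -19 < parent 12 at index 2, swap → [2, 16, -19, 17, 20, 12]
  -19 < parent 2 at index 0, swap → [-19, 16, 2, 17, 20, 12]
insert 35:
  append 35 at index 6 → [-19, 16, 2, 17, 20, 12, 35] (no swap needed)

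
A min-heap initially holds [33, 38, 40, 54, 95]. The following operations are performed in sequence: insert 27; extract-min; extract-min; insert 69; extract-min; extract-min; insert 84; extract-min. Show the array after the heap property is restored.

[69, 84, 95]

insert 27:
  append 27 at index 5 → [33, 38, 40, 54, 95, 27]
  27 < parent 40 at index 2, swap → [33, 38, 27, 54, 95, 40]
  27 < parent 33 at index 0, swap → [27, 38, 33, 54, 95, 40]
extract-min → returns 27:
  remove root 27; move last element 40 to root → [40, 38, 33, 54, 95]
  40 vs smaller child 33 at index 2, swap → [33, 38, 40, 54, 95]
extract-min → returns 33:
  remove root 33; move last element 95 to root → [95, 38, 40, 54]
  95 vs smaller child 38 at index 1, swap → [38, 95, 40, 54]
  95 vs only child 54 at index 3, swap → [38, 54, 40, 95]
insert 69:
  append 69 at index 4 → [38, 54, 40, 95, 69] (no swap needed)
extract-min → returns 38:
  remove root 38; move last element 69 to root → [69, 54, 40, 95]
  69 vs smaller child 40 at index 2, swap → [40, 54, 69, 95]
extract-min → returns 40:
  remove root 40; move last element 95 to root → [95, 54, 69]
  95 vs smaller child 54 at index 1, swap → [54, 95, 69]
insert 84:
  append 84 at index 3 → [54, 95, 69, 84]
  84 < parent 95 at index 1, swap → [54, 84, 69, 95]
extract-min → returns 54:
  remove root 54; move last element 95 to root → [95, 84, 69]
  95 vs smaller child 69 at index 2, swap → [69, 84, 95]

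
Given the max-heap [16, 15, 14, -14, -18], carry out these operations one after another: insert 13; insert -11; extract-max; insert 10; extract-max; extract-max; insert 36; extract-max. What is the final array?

[13, -11, 10, -14, -18]

insert 13:
  append 13 at index 5 → [16, 15, 14, -14, -18, 13] (no swap needed)
insert -11:
  append -11 at index 6 → [16, 15, 14, -14, -18, 13, -11] (no swap needed)
extract-max → returns 16:
  remove root 16; move last element -11 to root → [-11, 15, 14, -14, -18, 13]
  -11 vs larger child 15 at index 1, swap → [15, -11, 14, -14, -18, 13]
insert 10:
  append 10 at index 6 → [15, -11, 14, -14, -18, 13, 10] (no swap needed)
extract-max → returns 15:
  remove root 15; move last element 10 to root → [10, -11, 14, -14, -18, 13]
  10 vs larger child 14 at index 2, swap → [14, -11, 10, -14, -18, 13]
  10 vs only child 13 at index 5, swap → [14, -11, 13, -14, -18, 10]
extract-max → returns 14:
  remove root 14; move last element 10 to root → [10, -11, 13, -14, -18]
  10 vs larger child 13 at index 2, swap → [13, -11, 10, -14, -18]
insert 36:
  append 36 at index 5 → [13, -11, 10, -14, -18, 36]
  36 > parent 10 at index 2, swap → [13, -11, 36, -14, -18, 10]
  36 > parent 13 at index 0, swap → [36, -11, 13, -14, -18, 10]
extract-max → returns 36:
  remove root 36; move last element 10 to root → [10, -11, 13, -14, -18]
  10 vs larger child 13 at index 2, swap → [13, -11, 10, -14, -18]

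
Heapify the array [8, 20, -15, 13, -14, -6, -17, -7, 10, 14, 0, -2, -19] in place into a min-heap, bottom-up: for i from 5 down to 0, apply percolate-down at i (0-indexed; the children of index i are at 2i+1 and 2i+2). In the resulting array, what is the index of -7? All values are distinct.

3

sift down from index 5:
  -6 vs smaller child -19 at index 12, swap → [8, 20, -15, 13, -14, -19, -17, -7, 10, 14, 0, -2, -6]
sift down from index 4: already satisfies heap property
sift down from index 3:
  13 vs smaller child -7 at index 7, swap → [8, 20, -15, -7, -14, -19, -17, 13, 10, 14, 0, -2, -6]
sift down from index 2:
  -15 vs smaller child -19 at index 5, swap → [8, 20, -19, -7, -14, -15, -17, 13, 10, 14, 0, -2, -6]
sift down from index 1:
  20 vs smaller child -14 at index 4, swap → [8, -14, -19, -7, 20, -15, -17, 13, 10, 14, 0, -2, -6]
  20 vs smaller child 0 at index 10, swap → [8, -14, -19, -7, 0, -15, -17, 13, 10, 14, 20, -2, -6]
sift down from index 0:
  8 vs smaller child -19 at index 2, swap → [-19, -14, 8, -7, 0, -15, -17, 13, 10, 14, 20, -2, -6]
  8 vs smaller child -17 at index 6, swap → [-19, -14, -17, -7, 0, -15, 8, 13, 10, 14, 20, -2, -6]
resulting array: [-19, -14, -17, -7, 0, -15, 8, 13, 10, 14, 20, -2, -6]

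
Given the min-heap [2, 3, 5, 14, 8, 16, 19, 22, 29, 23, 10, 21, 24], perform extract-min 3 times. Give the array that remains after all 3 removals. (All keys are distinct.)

[8, 10, 16, 14, 23, 21, 19, 22, 29, 24]

extract-min #1 returns 2:
  remove root 2; move last element 24 to root → [24, 3, 5, 14, 8, 16, 19, 22, 29, 23, 10, 21]
  24 vs smaller child 3 at index 1, swap → [3, 24, 5, 14, 8, 16, 19, 22, 29, 23, 10, 21]
  24 vs smaller child 8 at index 4, swap → [3, 8, 5, 14, 24, 16, 19, 22, 29, 23, 10, 21]
  24 vs smaller child 10 at index 10, swap → [3, 8, 5, 14, 10, 16, 19, 22, 29, 23, 24, 21]
extract-min #2 returns 3:
  remove root 3; move last element 21 to root → [21, 8, 5, 14, 10, 16, 19, 22, 29, 23, 24]
  21 vs smaller child 5 at index 2, swap → [5, 8, 21, 14, 10, 16, 19, 22, 29, 23, 24]
  21 vs smaller child 16 at index 5, swap → [5, 8, 16, 14, 10, 21, 19, 22, 29, 23, 24]
extract-min #3 returns 5:
  remove root 5; move last element 24 to root → [24, 8, 16, 14, 10, 21, 19, 22, 29, 23]
  24 vs smaller child 8 at index 1, swap → [8, 24, 16, 14, 10, 21, 19, 22, 29, 23]
  24 vs smaller child 10 at index 4, swap → [8, 10, 16, 14, 24, 21, 19, 22, 29, 23]
  24 vs only child 23 at index 9, swap → [8, 10, 16, 14, 23, 21, 19, 22, 29, 24]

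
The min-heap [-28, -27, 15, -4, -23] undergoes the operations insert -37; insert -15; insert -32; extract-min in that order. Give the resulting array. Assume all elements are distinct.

[-32, -27, -28, -4, -23, 15, -15]

insert -37:
  append -37 at index 5 → [-28, -27, 15, -4, -23, -37]
  -37 < parent 15 at index 2, swap → [-28, -27, -37, -4, -23, 15]
  -37 < parent -28 at index 0, swap → [-37, -27, -28, -4, -23, 15]
insert -15:
  append -15 at index 6 → [-37, -27, -28, -4, -23, 15, -15] (no swap needed)
insert -32:
  append -32 at index 7 → [-37, -27, -28, -4, -23, 15, -15, -32]
  -32 < parent -4 at index 3, swap → [-37, -27, -28, -32, -23, 15, -15, -4]
  -32 < parent -27 at index 1, swap → [-37, -32, -28, -27, -23, 15, -15, -4]
extract-min → returns -37:
  remove root -37; move last element -4 to root → [-4, -32, -28, -27, -23, 15, -15]
  -4 vs smaller child -32 at index 1, swap → [-32, -4, -28, -27, -23, 15, -15]
  -4 vs smaller child -27 at index 3, swap → [-32, -27, -28, -4, -23, 15, -15]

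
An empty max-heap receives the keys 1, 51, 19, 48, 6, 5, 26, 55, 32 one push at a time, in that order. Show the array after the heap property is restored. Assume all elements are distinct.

[55, 51, 26, 48, 6, 5, 19, 1, 32]

Insert 1:
  append 1 at index 0 → [1] (no swap needed)
Insert 51:
  append 51 at index 1 → [1, 51]
  51 > parent 1 at index 0, swap → [51, 1]
Insert 19:
  append 19 at index 2 → [51, 1, 19] (no swap needed)
Insert 48:
  append 48 at index 3 → [51, 1, 19, 48]
  48 > parent 1 at index 1, swap → [51, 48, 19, 1]
Insert 6:
  append 6 at index 4 → [51, 48, 19, 1, 6] (no swap needed)
Insert 5:
  append 5 at index 5 → [51, 48, 19, 1, 6, 5] (no swap needed)
Insert 26:
  append 26 at index 6 → [51, 48, 19, 1, 6, 5, 26]
  26 > parent 19 at index 2, swap → [51, 48, 26, 1, 6, 5, 19]
Insert 55:
  append 55 at index 7 → [51, 48, 26, 1, 6, 5, 19, 55]
  55 > parent 1 at index 3, swap → [51, 48, 26, 55, 6, 5, 19, 1]
  55 > parent 48 at index 1, swap → [51, 55, 26, 48, 6, 5, 19, 1]
  55 > parent 51 at index 0, swap → [55, 51, 26, 48, 6, 5, 19, 1]
Insert 32:
  append 32 at index 8 → [55, 51, 26, 48, 6, 5, 19, 1, 32] (no swap needed)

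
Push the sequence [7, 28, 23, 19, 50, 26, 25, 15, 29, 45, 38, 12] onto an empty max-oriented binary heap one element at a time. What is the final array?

Insert 7:
  append 7 at index 0 → [7] (no swap needed)
Insert 28:
  append 28 at index 1 → [7, 28]
  28 > parent 7 at index 0, swap → [28, 7]
Insert 23:
  append 23 at index 2 → [28, 7, 23] (no swap needed)
Insert 19:
  append 19 at index 3 → [28, 7, 23, 19]
  19 > parent 7 at index 1, swap → [28, 19, 23, 7]
Insert 50:
  append 50 at index 4 → [28, 19, 23, 7, 50]
  50 > parent 19 at index 1, swap → [28, 50, 23, 7, 19]
  50 > parent 28 at index 0, swap → [50, 28, 23, 7, 19]
Insert 26:
  append 26 at index 5 → [50, 28, 23, 7, 19, 26]
  26 > parent 23 at index 2, swap → [50, 28, 26, 7, 19, 23]
Insert 25:
  append 25 at index 6 → [50, 28, 26, 7, 19, 23, 25] (no swap needed)
Insert 15:
  append 15 at index 7 → [50, 28, 26, 7, 19, 23, 25, 15]
  15 > parent 7 at index 3, swap → [50, 28, 26, 15, 19, 23, 25, 7]
Insert 29:
  append 29 at index 8 → [50, 28, 26, 15, 19, 23, 25, 7, 29]
  29 > parent 15 at index 3, swap → [50, 28, 26, 29, 19, 23, 25, 7, 15]
  29 > parent 28 at index 1, swap → [50, 29, 26, 28, 19, 23, 25, 7, 15]
Insert 45:
  append 45 at index 9 → [50, 29, 26, 28, 19, 23, 25, 7, 15, 45]
  45 > parent 19 at index 4, swap → [50, 29, 26, 28, 45, 23, 25, 7, 15, 19]
  45 > parent 29 at index 1, swap → [50, 45, 26, 28, 29, 23, 25, 7, 15, 19]
Insert 38:
  append 38 at index 10 → [50, 45, 26, 28, 29, 23, 25, 7, 15, 19, 38]
  38 > parent 29 at index 4, swap → [50, 45, 26, 28, 38, 23, 25, 7, 15, 19, 29]
Insert 12:
  append 12 at index 11 → [50, 45, 26, 28, 38, 23, 25, 7, 15, 19, 29, 12] (no swap needed)

[50, 45, 26, 28, 38, 23, 25, 7, 15, 19, 29, 12]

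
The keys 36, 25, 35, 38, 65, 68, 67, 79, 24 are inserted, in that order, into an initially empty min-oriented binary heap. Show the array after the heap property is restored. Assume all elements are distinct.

[24, 25, 35, 36, 65, 68, 67, 79, 38]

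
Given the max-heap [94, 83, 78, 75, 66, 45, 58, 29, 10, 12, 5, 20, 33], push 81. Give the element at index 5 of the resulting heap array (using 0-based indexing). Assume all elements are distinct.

append 81 at index 13 → [94, 83, 78, 75, 66, 45, 58, 29, 10, 12, 5, 20, 33, 81]
81 > parent 58 at index 6, swap → [94, 83, 78, 75, 66, 45, 81, 29, 10, 12, 5, 20, 33, 58]
81 > parent 78 at index 2, swap → [94, 83, 81, 75, 66, 45, 78, 29, 10, 12, 5, 20, 33, 58]
resulting array: [94, 83, 81, 75, 66, 45, 78, 29, 10, 12, 5, 20, 33, 58]

45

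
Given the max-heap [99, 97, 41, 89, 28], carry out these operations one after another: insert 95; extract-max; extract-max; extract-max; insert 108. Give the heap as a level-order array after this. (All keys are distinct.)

insert 95:
  append 95 at index 5 → [99, 97, 41, 89, 28, 95]
  95 > parent 41 at index 2, swap → [99, 97, 95, 89, 28, 41]
extract-max → returns 99:
  remove root 99; move last element 41 to root → [41, 97, 95, 89, 28]
  41 vs larger child 97 at index 1, swap → [97, 41, 95, 89, 28]
  41 vs larger child 89 at index 3, swap → [97, 89, 95, 41, 28]
extract-max → returns 97:
  remove root 97; move last element 28 to root → [28, 89, 95, 41]
  28 vs larger child 95 at index 2, swap → [95, 89, 28, 41]
extract-max → returns 95:
  remove root 95; move last element 41 to root → [41, 89, 28]
  41 vs larger child 89 at index 1, swap → [89, 41, 28]
insert 108:
  append 108 at index 3 → [89, 41, 28, 108]
  108 > parent 41 at index 1, swap → [89, 108, 28, 41]
  108 > parent 89 at index 0, swap → [108, 89, 28, 41]

[108, 89, 28, 41]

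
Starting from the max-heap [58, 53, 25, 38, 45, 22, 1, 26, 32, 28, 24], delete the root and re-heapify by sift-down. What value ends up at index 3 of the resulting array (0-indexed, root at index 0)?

remove root 58; move last element 24 to root → [24, 53, 25, 38, 45, 22, 1, 26, 32, 28]
24 vs larger child 53 at index 1, swap → [53, 24, 25, 38, 45, 22, 1, 26, 32, 28]
24 vs larger child 45 at index 4, swap → [53, 45, 25, 38, 24, 22, 1, 26, 32, 28]
24 vs only child 28 at index 9, swap → [53, 45, 25, 38, 28, 22, 1, 26, 32, 24]
resulting array: [53, 45, 25, 38, 28, 22, 1, 26, 32, 24]

38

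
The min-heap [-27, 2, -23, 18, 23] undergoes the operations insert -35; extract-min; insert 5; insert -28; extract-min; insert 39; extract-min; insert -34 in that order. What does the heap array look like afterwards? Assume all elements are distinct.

insert -35:
  append -35 at index 5 → [-27, 2, -23, 18, 23, -35]
  -35 < parent -23 at index 2, swap → [-27, 2, -35, 18, 23, -23]
  -35 < parent -27 at index 0, swap → [-35, 2, -27, 18, 23, -23]
extract-min → returns -35:
  remove root -35; move last element -23 to root → [-23, 2, -27, 18, 23]
  -23 vs smaller child -27 at index 2, swap → [-27, 2, -23, 18, 23]
insert 5:
  append 5 at index 5 → [-27, 2, -23, 18, 23, 5] (no swap needed)
insert -28:
  append -28 at index 6 → [-27, 2, -23, 18, 23, 5, -28]
  -28 < parent -23 at index 2, swap → [-27, 2, -28, 18, 23, 5, -23]
  -28 < parent -27 at index 0, swap → [-28, 2, -27, 18, 23, 5, -23]
extract-min → returns -28:
  remove root -28; move last element -23 to root → [-23, 2, -27, 18, 23, 5]
  -23 vs smaller child -27 at index 2, swap → [-27, 2, -23, 18, 23, 5]
insert 39:
  append 39 at index 6 → [-27, 2, -23, 18, 23, 5, 39] (no swap needed)
extract-min → returns -27:
  remove root -27; move last element 39 to root → [39, 2, -23, 18, 23, 5]
  39 vs smaller child -23 at index 2, swap → [-23, 2, 39, 18, 23, 5]
  39 vs only child 5 at index 5, swap → [-23, 2, 5, 18, 23, 39]
insert -34:
  append -34 at index 6 → [-23, 2, 5, 18, 23, 39, -34]
  -34 < parent 5 at index 2, swap → [-23, 2, -34, 18, 23, 39, 5]
  -34 < parent -23 at index 0, swap → [-34, 2, -23, 18, 23, 39, 5]

[-34, 2, -23, 18, 23, 39, 5]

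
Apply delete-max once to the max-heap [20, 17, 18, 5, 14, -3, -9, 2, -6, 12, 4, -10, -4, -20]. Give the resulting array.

remove root 20; move last element -20 to root → [-20, 17, 18, 5, 14, -3, -9, 2, -6, 12, 4, -10, -4]
-20 vs larger child 18 at index 2, swap → [18, 17, -20, 5, 14, -3, -9, 2, -6, 12, 4, -10, -4]
-20 vs larger child -3 at index 5, swap → [18, 17, -3, 5, 14, -20, -9, 2, -6, 12, 4, -10, -4]
-20 vs larger child -4 at index 12, swap → [18, 17, -3, 5, 14, -4, -9, 2, -6, 12, 4, -10, -20]

[18, 17, -3, 5, 14, -4, -9, 2, -6, 12, 4, -10, -20]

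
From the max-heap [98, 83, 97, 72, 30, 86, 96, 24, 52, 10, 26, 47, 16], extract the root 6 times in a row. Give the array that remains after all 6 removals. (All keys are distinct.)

[52, 30, 47, 24, 10, 26, 16]

extract-max #1 returns 98:
  remove root 98; move last element 16 to root → [16, 83, 97, 72, 30, 86, 96, 24, 52, 10, 26, 47]
  16 vs larger child 97 at index 2, swap → [97, 83, 16, 72, 30, 86, 96, 24, 52, 10, 26, 47]
  16 vs larger child 96 at index 6, swap → [97, 83, 96, 72, 30, 86, 16, 24, 52, 10, 26, 47]
extract-max #2 returns 97:
  remove root 97; move last element 47 to root → [47, 83, 96, 72, 30, 86, 16, 24, 52, 10, 26]
  47 vs larger child 96 at index 2, swap → [96, 83, 47, 72, 30, 86, 16, 24, 52, 10, 26]
  47 vs larger child 86 at index 5, swap → [96, 83, 86, 72, 30, 47, 16, 24, 52, 10, 26]
extract-max #3 returns 96:
  remove root 96; move last element 26 to root → [26, 83, 86, 72, 30, 47, 16, 24, 52, 10]
  26 vs larger child 86 at index 2, swap → [86, 83, 26, 72, 30, 47, 16, 24, 52, 10]
  26 vs larger child 47 at index 5, swap → [86, 83, 47, 72, 30, 26, 16, 24, 52, 10]
extract-max #4 returns 86:
  remove root 86; move last element 10 to root → [10, 83, 47, 72, 30, 26, 16, 24, 52]
  10 vs larger child 83 at index 1, swap → [83, 10, 47, 72, 30, 26, 16, 24, 52]
  10 vs larger child 72 at index 3, swap → [83, 72, 47, 10, 30, 26, 16, 24, 52]
  10 vs larger child 52 at index 8, swap → [83, 72, 47, 52, 30, 26, 16, 24, 10]
extract-max #5 returns 83:
  remove root 83; move last element 10 to root → [10, 72, 47, 52, 30, 26, 16, 24]
  10 vs larger child 72 at index 1, swap → [72, 10, 47, 52, 30, 26, 16, 24]
  10 vs larger child 52 at index 3, swap → [72, 52, 47, 10, 30, 26, 16, 24]
  10 vs only child 24 at index 7, swap → [72, 52, 47, 24, 30, 26, 16, 10]
extract-max #6 returns 72:
  remove root 72; move last element 10 to root → [10, 52, 47, 24, 30, 26, 16]
  10 vs larger child 52 at index 1, swap → [52, 10, 47, 24, 30, 26, 16]
  10 vs larger child 30 at index 4, swap → [52, 30, 47, 24, 10, 26, 16]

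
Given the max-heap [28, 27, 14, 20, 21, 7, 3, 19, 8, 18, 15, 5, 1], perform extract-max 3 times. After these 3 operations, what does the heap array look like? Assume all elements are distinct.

[20, 19, 14, 15, 18, 7, 3, 5, 8, 1]

extract-max #1 returns 28:
  remove root 28; move last element 1 to root → [1, 27, 14, 20, 21, 7, 3, 19, 8, 18, 15, 5]
  1 vs larger child 27 at index 1, swap → [27, 1, 14, 20, 21, 7, 3, 19, 8, 18, 15, 5]
  1 vs larger child 21 at index 4, swap → [27, 21, 14, 20, 1, 7, 3, 19, 8, 18, 15, 5]
  1 vs larger child 18 at index 9, swap → [27, 21, 14, 20, 18, 7, 3, 19, 8, 1, 15, 5]
extract-max #2 returns 27:
  remove root 27; move last element 5 to root → [5, 21, 14, 20, 18, 7, 3, 19, 8, 1, 15]
  5 vs larger child 21 at index 1, swap → [21, 5, 14, 20, 18, 7, 3, 19, 8, 1, 15]
  5 vs larger child 20 at index 3, swap → [21, 20, 14, 5, 18, 7, 3, 19, 8, 1, 15]
  5 vs larger child 19 at index 7, swap → [21, 20, 14, 19, 18, 7, 3, 5, 8, 1, 15]
extract-max #3 returns 21:
  remove root 21; move last element 15 to root → [15, 20, 14, 19, 18, 7, 3, 5, 8, 1]
  15 vs larger child 20 at index 1, swap → [20, 15, 14, 19, 18, 7, 3, 5, 8, 1]
  15 vs larger child 19 at index 3, swap → [20, 19, 14, 15, 18, 7, 3, 5, 8, 1]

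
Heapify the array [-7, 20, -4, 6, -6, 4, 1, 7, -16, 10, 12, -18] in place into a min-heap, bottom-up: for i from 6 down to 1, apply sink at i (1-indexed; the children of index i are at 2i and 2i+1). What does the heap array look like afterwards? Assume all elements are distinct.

sift down from index 6:
  4 vs only child -18 at index 12, swap → [-7, 20, -4, 6, -6, -18, 1, 7, -16, 10, 12, 4]
sift down from index 5: already satisfies heap property
sift down from index 4:
  6 vs smaller child -16 at index 9, swap → [-7, 20, -4, -16, -6, -18, 1, 7, 6, 10, 12, 4]
sift down from index 3:
  -4 vs smaller child -18 at index 6, swap → [-7, 20, -18, -16, -6, -4, 1, 7, 6, 10, 12, 4]
sift down from index 2:
  20 vs smaller child -16 at index 4, swap → [-7, -16, -18, 20, -6, -4, 1, 7, 6, 10, 12, 4]
  20 vs smaller child 6 at index 9, swap → [-7, -16, -18, 6, -6, -4, 1, 7, 20, 10, 12, 4]
sift down from index 1:
  -7 vs smaller child -18 at index 3, swap → [-18, -16, -7, 6, -6, -4, 1, 7, 20, 10, 12, 4]

[-18, -16, -7, 6, -6, -4, 1, 7, 20, 10, 12, 4]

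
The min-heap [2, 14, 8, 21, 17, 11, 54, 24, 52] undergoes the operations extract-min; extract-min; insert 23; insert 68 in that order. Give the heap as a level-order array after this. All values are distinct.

[11, 14, 24, 21, 17, 52, 54, 23, 68]

extract-min → returns 2:
  remove root 2; move last element 52 to root → [52, 14, 8, 21, 17, 11, 54, 24]
  52 vs smaller child 8 at index 2, swap → [8, 14, 52, 21, 17, 11, 54, 24]
  52 vs smaller child 11 at index 5, swap → [8, 14, 11, 21, 17, 52, 54, 24]
extract-min → returns 8:
  remove root 8; move last element 24 to root → [24, 14, 11, 21, 17, 52, 54]
  24 vs smaller child 11 at index 2, swap → [11, 14, 24, 21, 17, 52, 54]
insert 23:
  append 23 at index 7 → [11, 14, 24, 21, 17, 52, 54, 23] (no swap needed)
insert 68:
  append 68 at index 8 → [11, 14, 24, 21, 17, 52, 54, 23, 68] (no swap needed)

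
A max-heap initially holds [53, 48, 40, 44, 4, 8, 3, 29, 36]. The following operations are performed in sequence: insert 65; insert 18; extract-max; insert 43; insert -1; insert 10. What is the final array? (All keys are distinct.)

[53, 48, 40, 44, 43, 10, 3, 29, 36, 4, 18, -1, 8]

insert 65:
  append 65 at index 9 → [53, 48, 40, 44, 4, 8, 3, 29, 36, 65]
  65 > parent 4 at index 4, swap → [53, 48, 40, 44, 65, 8, 3, 29, 36, 4]
  65 > parent 48 at index 1, swap → [53, 65, 40, 44, 48, 8, 3, 29, 36, 4]
  65 > parent 53 at index 0, swap → [65, 53, 40, 44, 48, 8, 3, 29, 36, 4]
insert 18:
  append 18 at index 10 → [65, 53, 40, 44, 48, 8, 3, 29, 36, 4, 18] (no swap needed)
extract-max → returns 65:
  remove root 65; move last element 18 to root → [18, 53, 40, 44, 48, 8, 3, 29, 36, 4]
  18 vs larger child 53 at index 1, swap → [53, 18, 40, 44, 48, 8, 3, 29, 36, 4]
  18 vs larger child 48 at index 4, swap → [53, 48, 40, 44, 18, 8, 3, 29, 36, 4]
insert 43:
  append 43 at index 10 → [53, 48, 40, 44, 18, 8, 3, 29, 36, 4, 43]
  43 > parent 18 at index 4, swap → [53, 48, 40, 44, 43, 8, 3, 29, 36, 4, 18]
insert -1:
  append -1 at index 11 → [53, 48, 40, 44, 43, 8, 3, 29, 36, 4, 18, -1] (no swap needed)
insert 10:
  append 10 at index 12 → [53, 48, 40, 44, 43, 8, 3, 29, 36, 4, 18, -1, 10]
  10 > parent 8 at index 5, swap → [53, 48, 40, 44, 43, 10, 3, 29, 36, 4, 18, -1, 8]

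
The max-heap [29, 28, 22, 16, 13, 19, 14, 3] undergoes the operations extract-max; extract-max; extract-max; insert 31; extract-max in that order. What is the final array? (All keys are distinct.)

extract-max → returns 29:
  remove root 29; move last element 3 to root → [3, 28, 22, 16, 13, 19, 14]
  3 vs larger child 28 at index 1, swap → [28, 3, 22, 16, 13, 19, 14]
  3 vs larger child 16 at index 3, swap → [28, 16, 22, 3, 13, 19, 14]
extract-max → returns 28:
  remove root 28; move last element 14 to root → [14, 16, 22, 3, 13, 19]
  14 vs larger child 22 at index 2, swap → [22, 16, 14, 3, 13, 19]
  14 vs only child 19 at index 5, swap → [22, 16, 19, 3, 13, 14]
extract-max → returns 22:
  remove root 22; move last element 14 to root → [14, 16, 19, 3, 13]
  14 vs larger child 19 at index 2, swap → [19, 16, 14, 3, 13]
insert 31:
  append 31 at index 5 → [19, 16, 14, 3, 13, 31]
  31 > parent 14 at index 2, swap → [19, 16, 31, 3, 13, 14]
  31 > parent 19 at index 0, swap → [31, 16, 19, 3, 13, 14]
extract-max → returns 31:
  remove root 31; move last element 14 to root → [14, 16, 19, 3, 13]
  14 vs larger child 19 at index 2, swap → [19, 16, 14, 3, 13]

[19, 16, 14, 3, 13]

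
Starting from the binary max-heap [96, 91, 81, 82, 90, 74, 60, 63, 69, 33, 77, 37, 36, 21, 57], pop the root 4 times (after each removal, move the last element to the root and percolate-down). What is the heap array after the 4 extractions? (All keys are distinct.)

[81, 77, 74, 69, 57, 37, 60, 63, 21, 33, 36]

extract-max #1 returns 96:
  remove root 96; move last element 57 to root → [57, 91, 81, 82, 90, 74, 60, 63, 69, 33, 77, 37, 36, 21]
  57 vs larger child 91 at index 1, swap → [91, 57, 81, 82, 90, 74, 60, 63, 69, 33, 77, 37, 36, 21]
  57 vs larger child 90 at index 4, swap → [91, 90, 81, 82, 57, 74, 60, 63, 69, 33, 77, 37, 36, 21]
  57 vs larger child 77 at index 10, swap → [91, 90, 81, 82, 77, 74, 60, 63, 69, 33, 57, 37, 36, 21]
extract-max #2 returns 91:
  remove root 91; move last element 21 to root → [21, 90, 81, 82, 77, 74, 60, 63, 69, 33, 57, 37, 36]
  21 vs larger child 90 at index 1, swap → [90, 21, 81, 82, 77, 74, 60, 63, 69, 33, 57, 37, 36]
  21 vs larger child 82 at index 3, swap → [90, 82, 81, 21, 77, 74, 60, 63, 69, 33, 57, 37, 36]
  21 vs larger child 69 at index 8, swap → [90, 82, 81, 69, 77, 74, 60, 63, 21, 33, 57, 37, 36]
extract-max #3 returns 90:
  remove root 90; move last element 36 to root → [36, 82, 81, 69, 77, 74, 60, 63, 21, 33, 57, 37]
  36 vs larger child 82 at index 1, swap → [82, 36, 81, 69, 77, 74, 60, 63, 21, 33, 57, 37]
  36 vs larger child 77 at index 4, swap → [82, 77, 81, 69, 36, 74, 60, 63, 21, 33, 57, 37]
  36 vs larger child 57 at index 10, swap → [82, 77, 81, 69, 57, 74, 60, 63, 21, 33, 36, 37]
extract-max #4 returns 82:
  remove root 82; move last element 37 to root → [37, 77, 81, 69, 57, 74, 60, 63, 21, 33, 36]
  37 vs larger child 81 at index 2, swap → [81, 77, 37, 69, 57, 74, 60, 63, 21, 33, 36]
  37 vs larger child 74 at index 5, swap → [81, 77, 74, 69, 57, 37, 60, 63, 21, 33, 36]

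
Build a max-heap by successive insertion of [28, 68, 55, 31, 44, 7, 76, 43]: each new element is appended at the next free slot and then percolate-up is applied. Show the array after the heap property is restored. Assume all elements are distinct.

[76, 44, 68, 43, 31, 7, 55, 28]

Insert 28:
  append 28 at index 0 → [28] (no swap needed)
Insert 68:
  append 68 at index 1 → [28, 68]
  68 > parent 28 at index 0, swap → [68, 28]
Insert 55:
  append 55 at index 2 → [68, 28, 55] (no swap needed)
Insert 31:
  append 31 at index 3 → [68, 28, 55, 31]
  31 > parent 28 at index 1, swap → [68, 31, 55, 28]
Insert 44:
  append 44 at index 4 → [68, 31, 55, 28, 44]
  44 > parent 31 at index 1, swap → [68, 44, 55, 28, 31]
Insert 7:
  append 7 at index 5 → [68, 44, 55, 28, 31, 7] (no swap needed)
Insert 76:
  append 76 at index 6 → [68, 44, 55, 28, 31, 7, 76]
  76 > parent 55 at index 2, swap → [68, 44, 76, 28, 31, 7, 55]
  76 > parent 68 at index 0, swap → [76, 44, 68, 28, 31, 7, 55]
Insert 43:
  append 43 at index 7 → [76, 44, 68, 28, 31, 7, 55, 43]
  43 > parent 28 at index 3, swap → [76, 44, 68, 43, 31, 7, 55, 28]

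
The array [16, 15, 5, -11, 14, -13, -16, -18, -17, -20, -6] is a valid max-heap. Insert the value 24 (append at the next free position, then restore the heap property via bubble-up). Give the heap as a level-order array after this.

append 24 at index 11 → [16, 15, 5, -11, 14, -13, -16, -18, -17, -20, -6, 24]
24 > parent -13 at index 5, swap → [16, 15, 5, -11, 14, 24, -16, -18, -17, -20, -6, -13]
24 > parent 5 at index 2, swap → [16, 15, 24, -11, 14, 5, -16, -18, -17, -20, -6, -13]
24 > parent 16 at index 0, swap → [24, 15, 16, -11, 14, 5, -16, -18, -17, -20, -6, -13]

[24, 15, 16, -11, 14, 5, -16, -18, -17, -20, -6, -13]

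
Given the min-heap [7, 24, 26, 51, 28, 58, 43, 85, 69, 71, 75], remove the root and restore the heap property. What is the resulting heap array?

remove root 7; move last element 75 to root → [75, 24, 26, 51, 28, 58, 43, 85, 69, 71]
75 vs smaller child 24 at index 1, swap → [24, 75, 26, 51, 28, 58, 43, 85, 69, 71]
75 vs smaller child 28 at index 4, swap → [24, 28, 26, 51, 75, 58, 43, 85, 69, 71]
75 vs only child 71 at index 9, swap → [24, 28, 26, 51, 71, 58, 43, 85, 69, 75]

[24, 28, 26, 51, 71, 58, 43, 85, 69, 75]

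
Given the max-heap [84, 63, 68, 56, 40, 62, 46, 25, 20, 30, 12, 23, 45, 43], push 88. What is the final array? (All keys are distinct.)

[88, 63, 84, 56, 40, 62, 68, 25, 20, 30, 12, 23, 45, 43, 46]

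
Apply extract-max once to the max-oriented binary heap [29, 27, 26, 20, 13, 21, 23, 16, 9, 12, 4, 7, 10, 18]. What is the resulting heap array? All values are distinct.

remove root 29; move last element 18 to root → [18, 27, 26, 20, 13, 21, 23, 16, 9, 12, 4, 7, 10]
18 vs larger child 27 at index 1, swap → [27, 18, 26, 20, 13, 21, 23, 16, 9, 12, 4, 7, 10]
18 vs larger child 20 at index 3, swap → [27, 20, 26, 18, 13, 21, 23, 16, 9, 12, 4, 7, 10]

[27, 20, 26, 18, 13, 21, 23, 16, 9, 12, 4, 7, 10]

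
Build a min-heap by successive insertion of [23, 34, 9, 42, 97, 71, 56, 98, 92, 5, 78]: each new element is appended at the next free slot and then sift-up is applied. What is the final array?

Insert 23:
  append 23 at index 0 → [23] (no swap needed)
Insert 34:
  append 34 at index 1 → [23, 34] (no swap needed)
Insert 9:
  append 9 at index 2 → [23, 34, 9]
  9 < parent 23 at index 0, swap → [9, 34, 23]
Insert 42:
  append 42 at index 3 → [9, 34, 23, 42] (no swap needed)
Insert 97:
  append 97 at index 4 → [9, 34, 23, 42, 97] (no swap needed)
Insert 71:
  append 71 at index 5 → [9, 34, 23, 42, 97, 71] (no swap needed)
Insert 56:
  append 56 at index 6 → [9, 34, 23, 42, 97, 71, 56] (no swap needed)
Insert 98:
  append 98 at index 7 → [9, 34, 23, 42, 97, 71, 56, 98] (no swap needed)
Insert 92:
  append 92 at index 8 → [9, 34, 23, 42, 97, 71, 56, 98, 92] (no swap needed)
Insert 5:
  append 5 at index 9 → [9, 34, 23, 42, 97, 71, 56, 98, 92, 5]
  5 < parent 97 at index 4, swap → [9, 34, 23, 42, 5, 71, 56, 98, 92, 97]
  5 < parent 34 at index 1, swap → [9, 5, 23, 42, 34, 71, 56, 98, 92, 97]
  5 < parent 9 at index 0, swap → [5, 9, 23, 42, 34, 71, 56, 98, 92, 97]
Insert 78:
  append 78 at index 10 → [5, 9, 23, 42, 34, 71, 56, 98, 92, 97, 78] (no swap needed)

[5, 9, 23, 42, 34, 71, 56, 98, 92, 97, 78]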